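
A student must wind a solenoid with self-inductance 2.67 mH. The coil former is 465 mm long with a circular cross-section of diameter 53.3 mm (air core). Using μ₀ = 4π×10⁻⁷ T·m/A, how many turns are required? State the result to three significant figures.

A = π(d/2)² = π(2.665×10^-2 m)² = 2.231×10^-3 m².
From L = μ₀N²A/ℓ, N = √(Lℓ / (μ₀A)).
N = √[(2.670×10^-3)(0.465) / ((4π×10⁻⁷)×2.231×10^-3)] = √(4.428×10^5) ≈ 665.4.

N ≈ 665 turns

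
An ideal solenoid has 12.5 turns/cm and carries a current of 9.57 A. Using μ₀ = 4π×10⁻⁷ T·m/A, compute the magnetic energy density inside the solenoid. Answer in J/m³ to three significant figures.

u ≈ 89.9 J/m³

B = μ₀nI = (4π×10⁻⁷)(1.250×10^3)(9.57) = 1.503×10^-2 T.
u = B²/(2μ₀) = (1.503×10^-2)²/(2×4π×10⁻⁷) = 89.91 J/m³.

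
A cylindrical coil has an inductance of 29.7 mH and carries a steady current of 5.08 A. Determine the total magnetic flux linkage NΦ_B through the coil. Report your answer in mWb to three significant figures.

NΦ_B ≈ 151 mWb

From L = NΦ_B/I, the flux linkage is NΦ_B = LI.
NΦ_B = (2.970×10^-2 H)(5.08 A) = 0.1509 Wb.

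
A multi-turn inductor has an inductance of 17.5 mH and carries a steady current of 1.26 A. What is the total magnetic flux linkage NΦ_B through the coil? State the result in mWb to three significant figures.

From L = NΦ_B/I, the flux linkage is NΦ_B = LI.
NΦ_B = (1.750×10^-2 H)(1.26 A) = 2.205×10^-2 Wb.

NΦ_B ≈ 22.1 mWb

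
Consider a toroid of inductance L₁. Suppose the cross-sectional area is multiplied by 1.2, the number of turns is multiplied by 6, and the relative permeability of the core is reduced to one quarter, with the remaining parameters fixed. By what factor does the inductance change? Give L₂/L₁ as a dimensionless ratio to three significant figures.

For a toroid, L ∝ μᵣN²A/R.
L₂/L₁ = (1.2) × (6)^2 × (0.25) = 10.8.

L₂/L₁ = 10.8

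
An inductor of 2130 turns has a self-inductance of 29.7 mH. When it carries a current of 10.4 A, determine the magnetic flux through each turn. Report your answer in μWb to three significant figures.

Φ_B ≈ 145 μWb

From L = NΦ_B/I, the flux per turn is Φ_B = LI/N.
Φ_B = (2.970×10^-2 H)(10.4 A)/2130 = 1.450×10^-4 Wb.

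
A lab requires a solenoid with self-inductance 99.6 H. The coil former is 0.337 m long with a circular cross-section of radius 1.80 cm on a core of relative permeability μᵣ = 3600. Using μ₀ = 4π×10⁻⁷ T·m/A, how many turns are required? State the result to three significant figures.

A = πr² = π(1.800×10^-2 m)² = 1.018×10^-3 m².
From L = μ₀μᵣN²A/ℓ, N = √(Lℓ / (μ₀μᵣA)).
N = √[(99.6)(0.337) / ((4π×10⁻⁷)(3600)×1.018×10^-3)] = √(7.289×10^6) ≈ 2699.9.

N ≈ 2700 turns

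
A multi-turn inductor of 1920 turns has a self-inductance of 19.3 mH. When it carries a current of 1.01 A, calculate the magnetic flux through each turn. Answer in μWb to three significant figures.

Φ_B ≈ 10.2 μWb

From L = NΦ_B/I, the flux per turn is Φ_B = LI/N.
Φ_B = (1.930×10^-2 H)(1.01 A)/1920 = 1.015×10^-5 Wb.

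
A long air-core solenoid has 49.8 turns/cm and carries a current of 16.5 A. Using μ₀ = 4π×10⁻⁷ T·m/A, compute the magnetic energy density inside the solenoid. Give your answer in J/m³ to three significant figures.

B = μ₀nI = (4π×10⁻⁷)(4.980×10^3)(16.5) = 0.1033 T.
u = B²/(2μ₀) = (0.1033)²/(2×4π×10⁻⁷) = 4.242×10^3 J/m³.

u ≈ 4240 J/m³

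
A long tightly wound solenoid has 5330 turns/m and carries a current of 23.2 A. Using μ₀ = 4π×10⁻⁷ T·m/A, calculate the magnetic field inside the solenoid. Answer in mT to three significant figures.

B ≈ 155 mT

Inside a long solenoid, B = μ₀nI.
B = (4π×10⁻⁷)(5.330×10^3 m⁻¹)(23.2 A) = 0.1554 T.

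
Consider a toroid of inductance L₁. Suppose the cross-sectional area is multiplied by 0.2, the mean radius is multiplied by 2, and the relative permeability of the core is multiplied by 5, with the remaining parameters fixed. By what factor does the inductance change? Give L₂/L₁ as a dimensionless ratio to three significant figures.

L₂/L₁ = 0.500

For a toroid, L ∝ μᵣN²A/R.
L₂/L₁ = (0.2) × (2)^-1 × (5) = 0.500.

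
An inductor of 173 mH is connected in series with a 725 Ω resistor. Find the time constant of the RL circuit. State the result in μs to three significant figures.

τ ≈ 239 μs

τ = L/R = (0.173 H)/(725 Ω) = 2.386×10^-4 s.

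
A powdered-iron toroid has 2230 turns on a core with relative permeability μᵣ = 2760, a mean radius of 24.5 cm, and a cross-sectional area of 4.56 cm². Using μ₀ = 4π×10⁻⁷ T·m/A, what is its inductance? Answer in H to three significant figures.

L ≈ 5.11 H

For a thin toroid, L = μ₀μᵣN²A/(2πR).
L = (4π×10⁻⁷)(2760)(2230)²(4.560×10^-4) / (2π×0.245 m) = 5.109 H.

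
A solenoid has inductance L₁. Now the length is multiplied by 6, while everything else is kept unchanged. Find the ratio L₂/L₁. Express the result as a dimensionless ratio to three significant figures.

L₂/L₁ = 0.167

For a solenoid, L ∝ μᵣN²A/ℓ.
L₂/L₁ = (6)^-1 = 0.167.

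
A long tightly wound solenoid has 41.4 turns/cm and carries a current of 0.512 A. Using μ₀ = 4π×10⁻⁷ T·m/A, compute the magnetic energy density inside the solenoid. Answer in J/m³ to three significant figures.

u ≈ 2.82 J/m³

B = μ₀nI = (4π×10⁻⁷)(4.140×10^3)(0.512) = 2.664×10^-3 T.
u = B²/(2μ₀) = (2.664×10^-3)²/(2×4π×10⁻⁷) = 2.823 J/m³.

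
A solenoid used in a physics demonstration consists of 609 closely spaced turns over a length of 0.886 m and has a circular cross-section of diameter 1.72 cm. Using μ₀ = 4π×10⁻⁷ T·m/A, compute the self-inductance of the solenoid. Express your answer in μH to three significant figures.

A = π(d/2)² = π(8.600×10^-3 m)² = 2.324×10^-4 m².
For a long solenoid, L = μ₀N²A/ℓ.
L = (4π×10⁻⁷)(609)²(2.324×10^-4)/(0.886 m) = 1.222×10^-4 H.

L ≈ 122 μH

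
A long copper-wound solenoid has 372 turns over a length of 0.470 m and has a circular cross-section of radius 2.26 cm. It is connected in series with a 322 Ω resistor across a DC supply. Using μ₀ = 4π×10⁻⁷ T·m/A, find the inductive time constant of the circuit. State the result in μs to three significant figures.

τ ≈ 1.84 μs

A = πr² = π(2.260×10^-2 m)² = 1.6046×10^-3 m².
L = μ₀N²A/ℓ = (4π×10⁻⁷)(372)²(1.6046×10^-3)/(0.47) = 5.937×10^-4 H.
τ = L/R = (5.937×10^-4)/(322) = 1.844×10^-6 s.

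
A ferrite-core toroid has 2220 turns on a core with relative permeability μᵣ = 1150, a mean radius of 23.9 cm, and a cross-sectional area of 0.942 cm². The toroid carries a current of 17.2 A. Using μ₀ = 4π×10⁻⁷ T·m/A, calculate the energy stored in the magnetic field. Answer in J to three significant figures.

U ≈ 66.1 J

L = μ₀μᵣN²A/(2πR) = (4π×10⁻⁷)(1150)(2220)²(9.420×10^-5)/(2π×0.239) = 0.4468 H.
U = ½LI² = ½(0.4468)(17.2)² = 66.09 J.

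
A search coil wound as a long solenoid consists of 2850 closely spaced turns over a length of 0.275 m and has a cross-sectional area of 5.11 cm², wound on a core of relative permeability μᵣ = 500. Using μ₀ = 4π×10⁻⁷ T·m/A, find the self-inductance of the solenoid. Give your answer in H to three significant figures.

L ≈ 9.48 H

A = 5.11 cm² = 5.110×10^-4 m².
For a long solenoid, L = μ₀μᵣN²A/ℓ.
L = (4π×10⁻⁷)(500)(2850)²(5.110×10^-4)/(0.275 m) = 9.483 H.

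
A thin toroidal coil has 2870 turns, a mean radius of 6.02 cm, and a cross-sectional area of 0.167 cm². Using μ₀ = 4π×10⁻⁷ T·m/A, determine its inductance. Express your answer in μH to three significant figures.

L ≈ 457 μH

For a thin toroid, L = μ₀N²A/(2πR).
L = (4π×10⁻⁷)(2870)²(1.670×10^-5) / (2π×6.020×10^-2 m) = 4.570×10^-4 H.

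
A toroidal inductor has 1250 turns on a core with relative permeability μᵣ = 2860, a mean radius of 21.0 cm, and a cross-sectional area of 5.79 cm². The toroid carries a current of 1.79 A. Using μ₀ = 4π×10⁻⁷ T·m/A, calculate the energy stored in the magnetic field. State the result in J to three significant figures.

L = μ₀μᵣN²A/(2πR) = (4π×10⁻⁷)(2860)(1250)²(5.790×10^-4)/(2π×0.21) = 2.464 H.
U = ½LI² = ½(2.464)(1.79)² = 3.948 J.

U ≈ 3.95 J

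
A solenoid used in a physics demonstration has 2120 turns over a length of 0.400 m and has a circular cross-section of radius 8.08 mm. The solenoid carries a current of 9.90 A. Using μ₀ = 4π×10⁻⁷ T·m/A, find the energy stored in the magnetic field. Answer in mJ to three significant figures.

A = πr² = π(8.080×10^-3 m)² = 2.051×10^-4 m².
L = μ₀N²A/ℓ = (4π×10⁻⁷)(2120)²(2.051×10^-4)/(0.4) = 2.896×10^-3 H.
U = ½LI² = ½(2.896×10^-3)(9.90)² = 0.1419 J.

U ≈ 142 mJ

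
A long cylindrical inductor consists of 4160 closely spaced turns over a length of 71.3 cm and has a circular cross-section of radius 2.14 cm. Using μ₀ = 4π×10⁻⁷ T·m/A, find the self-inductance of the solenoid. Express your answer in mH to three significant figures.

A = πr² = π(2.140×10^-2 m)² = 1.439×10^-3 m².
For a long solenoid, L = μ₀N²A/ℓ.
L = (4π×10⁻⁷)(4160)²(1.439×10^-3)/(0.713 m) = 4.388×10^-2 H.

L ≈ 43.9 mH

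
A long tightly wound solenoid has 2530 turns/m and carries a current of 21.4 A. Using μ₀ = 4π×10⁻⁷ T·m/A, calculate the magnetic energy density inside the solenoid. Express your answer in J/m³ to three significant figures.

u ≈ 1840 J/m³

B = μ₀nI = (4π×10⁻⁷)(2.530×10^3)(21.4) = 6.804×10^-2 T.
u = B²/(2μ₀) = (6.804×10^-2)²/(2×4π×10⁻⁷) = 1.842×10^3 J/m³.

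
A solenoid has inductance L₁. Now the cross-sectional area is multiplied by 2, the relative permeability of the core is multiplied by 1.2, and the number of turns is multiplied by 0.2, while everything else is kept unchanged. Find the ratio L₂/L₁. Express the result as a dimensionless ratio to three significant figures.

L₂/L₁ = 0.0960

For a solenoid, L ∝ μᵣN²A/ℓ.
L₂/L₁ = (2) × (1.2) × (0.2)^2 = 0.0960.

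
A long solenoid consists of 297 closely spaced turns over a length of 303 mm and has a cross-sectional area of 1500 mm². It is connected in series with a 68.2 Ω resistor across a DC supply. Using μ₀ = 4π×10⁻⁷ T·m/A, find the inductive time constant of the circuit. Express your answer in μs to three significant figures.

A = 1500 mm² = 1.500×10^-3 m².
L = μ₀N²A/ℓ = (4π×10⁻⁷)(297)²(1.500×10^-3)/(0.303) = 5.487×10^-4 H.
τ = L/R = (5.487×10^-4)/(68.2) = 8.046×10^-6 s.

τ ≈ 8.05 μs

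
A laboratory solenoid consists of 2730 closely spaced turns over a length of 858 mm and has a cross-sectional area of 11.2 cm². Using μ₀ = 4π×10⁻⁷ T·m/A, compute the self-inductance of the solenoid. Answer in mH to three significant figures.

A = 11.2 cm² = 1.120×10^-3 m².
For a long solenoid, L = μ₀N²A/ℓ.
L = (4π×10⁻⁷)(2730)²(1.120×10^-3)/(0.858 m) = 1.223×10^-2 H.

L ≈ 12.2 mH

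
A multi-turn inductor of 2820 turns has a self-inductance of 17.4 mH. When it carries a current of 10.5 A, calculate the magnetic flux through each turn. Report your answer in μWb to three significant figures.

Φ_B ≈ 64.8 μWb

From L = NΦ_B/I, the flux per turn is Φ_B = LI/N.
Φ_B = (1.740×10^-2 H)(10.5 A)/2820 = 6.479×10^-5 Wb.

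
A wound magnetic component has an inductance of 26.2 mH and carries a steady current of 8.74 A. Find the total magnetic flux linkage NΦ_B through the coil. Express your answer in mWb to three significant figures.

NΦ_B ≈ 229 mWb

From L = NΦ_B/I, the flux linkage is NΦ_B = LI.
NΦ_B = (2.620×10^-2 H)(8.74 A) = 0.229 Wb.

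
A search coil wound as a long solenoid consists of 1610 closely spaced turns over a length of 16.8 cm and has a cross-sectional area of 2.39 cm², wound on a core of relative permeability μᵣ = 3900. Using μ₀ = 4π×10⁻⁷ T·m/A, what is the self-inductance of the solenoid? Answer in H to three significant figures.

L ≈ 18.1 H

A = 2.39 cm² = 2.390×10^-4 m².
For a long solenoid, L = μ₀μᵣN²A/ℓ.
L = (4π×10⁻⁷)(3900)(1610)²(2.390×10^-4)/(0.168 m) = 18.07 H.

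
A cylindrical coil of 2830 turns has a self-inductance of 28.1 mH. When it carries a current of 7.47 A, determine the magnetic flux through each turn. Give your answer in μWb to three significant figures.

Φ_B ≈ 74.2 μWb

From L = NΦ_B/I, the flux per turn is Φ_B = LI/N.
Φ_B = (2.810×10^-2 H)(7.47 A)/2830 = 7.417×10^-5 Wb.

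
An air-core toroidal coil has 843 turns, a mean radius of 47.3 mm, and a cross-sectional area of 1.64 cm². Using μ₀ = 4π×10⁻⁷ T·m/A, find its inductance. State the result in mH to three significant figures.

For a thin toroid, L = μ₀N²A/(2πR).
L = (4π×10⁻⁷)(843)²(1.640×10^-4) / (2π×4.730×10^-2 m) = 4.928×10^-4 H.

L ≈ 0.493 mH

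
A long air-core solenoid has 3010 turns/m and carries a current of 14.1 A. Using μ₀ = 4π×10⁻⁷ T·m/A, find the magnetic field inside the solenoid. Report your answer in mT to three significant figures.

Inside a long solenoid, B = μ₀nI.
B = (4π×10⁻⁷)(3.010×10^3 m⁻¹)(14.1 A) = 5.333×10^-2 T.

B ≈ 53.3 mT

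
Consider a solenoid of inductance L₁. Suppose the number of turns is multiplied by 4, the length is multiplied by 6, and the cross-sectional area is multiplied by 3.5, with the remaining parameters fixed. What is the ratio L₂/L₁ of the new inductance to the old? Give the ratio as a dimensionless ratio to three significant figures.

For a solenoid, L ∝ μᵣN²A/ℓ.
L₂/L₁ = (4)^2 × (6)^-1 × (3.5) = 9.33.

L₂/L₁ = 9.33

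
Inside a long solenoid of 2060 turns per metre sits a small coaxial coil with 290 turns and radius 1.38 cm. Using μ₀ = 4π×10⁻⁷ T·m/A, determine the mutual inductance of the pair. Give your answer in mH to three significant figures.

The outer solenoid produces a uniform field B₁ = μ₀n₁I₁ across the inner coil,
so the flux linkage is N₂Φ = N₂B₁A₂ = μ₀n₁N₂A₂·I₁, giving M = μ₀n₁N₂A₂.
A₂ = πr² = π(1.380×10^-2 m)² = 5.983×10^-4 m².
M = (4π×10⁻⁷)(2060)(290)(5.983×10^-4) = 4.491×10^-4 H.

M ≈ 0.449 mH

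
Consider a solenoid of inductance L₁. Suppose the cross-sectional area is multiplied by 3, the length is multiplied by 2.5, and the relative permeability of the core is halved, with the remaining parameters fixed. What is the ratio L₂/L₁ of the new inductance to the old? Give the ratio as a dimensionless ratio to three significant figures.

L₂/L₁ = 0.600

For a solenoid, L ∝ μᵣN²A/ℓ.
L₂/L₁ = (3) × (2.5)^-1 × (0.5) = 0.600.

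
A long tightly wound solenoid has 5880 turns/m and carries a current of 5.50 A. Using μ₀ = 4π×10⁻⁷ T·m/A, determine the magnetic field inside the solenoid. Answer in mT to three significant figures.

B ≈ 40.6 mT

Inside a long solenoid, B = μ₀nI.
B = (4π×10⁻⁷)(5.880×10^3 m⁻¹)(5.50 A) = 4.064×10^-2 T.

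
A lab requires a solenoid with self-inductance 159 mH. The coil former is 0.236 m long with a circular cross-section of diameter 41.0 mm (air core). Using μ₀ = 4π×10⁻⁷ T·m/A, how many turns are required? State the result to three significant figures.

A = π(d/2)² = π(2.050×10^-2 m)² = 1.320×10^-3 m².
From L = μ₀N²A/ℓ, N = √(Lℓ / (μ₀A)).
N = √[(0.159)(0.236) / ((4π×10⁻⁷)×1.320×10^-3)] = √(2.262×10^7) ≈ 4755.8.

N ≈ 4760 turns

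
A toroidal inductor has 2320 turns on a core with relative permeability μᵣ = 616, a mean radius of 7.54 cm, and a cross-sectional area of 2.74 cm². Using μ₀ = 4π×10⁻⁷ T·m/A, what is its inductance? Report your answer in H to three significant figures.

L ≈ 2.41 H

For a thin toroid, L = μ₀μᵣN²A/(2πR).
L = (4π×10⁻⁷)(616)(2320)²(2.740×10^-4) / (2π×7.540×10^-2 m) = 2.41 H.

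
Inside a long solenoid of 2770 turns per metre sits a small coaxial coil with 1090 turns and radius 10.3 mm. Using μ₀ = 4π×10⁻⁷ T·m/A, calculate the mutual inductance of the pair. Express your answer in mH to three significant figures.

M ≈ 1.26 mH

The outer solenoid produces a uniform field B₁ = μ₀n₁I₁ across the inner coil,
so the flux linkage is N₂Φ = N₂B₁A₂ = μ₀n₁N₂A₂·I₁, giving M = μ₀n₁N₂A₂.
A₂ = πr² = π(1.030×10^-2 m)² = 3.333×10^-4 m².
M = (4π×10⁻⁷)(2770)(1090)(3.333×10^-4) = 1.2646×10^-3 H.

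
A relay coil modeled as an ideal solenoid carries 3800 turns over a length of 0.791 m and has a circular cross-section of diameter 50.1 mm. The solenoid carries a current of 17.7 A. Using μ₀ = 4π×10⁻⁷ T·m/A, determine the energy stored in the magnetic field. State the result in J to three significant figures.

U ≈ 7.08 J

A = π(d/2)² = π(2.505×10^-2 m)² = 1.971×10^-3 m².
L = μ₀N²A/ℓ = (4π×10⁻⁷)(3800)²(1.971×10^-3)/(0.791) = 4.522×10^-2 H.
U = ½LI² = ½(4.522×10^-2)(17.7)² = 7.084 J.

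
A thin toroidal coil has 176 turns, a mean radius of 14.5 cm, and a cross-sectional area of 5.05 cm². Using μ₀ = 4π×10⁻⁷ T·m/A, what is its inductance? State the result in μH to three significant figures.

For a thin toroid, L = μ₀N²A/(2πR).
L = (4π×10⁻⁷)(176)²(5.050×10^-4) / (2π×0.145 m) = 2.158×10^-5 H.

L ≈ 21.6 μH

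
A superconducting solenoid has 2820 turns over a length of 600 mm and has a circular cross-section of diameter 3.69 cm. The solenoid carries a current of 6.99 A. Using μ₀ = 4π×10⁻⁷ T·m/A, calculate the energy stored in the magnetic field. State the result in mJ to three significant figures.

U ≈ 435 mJ

A = π(d/2)² = π(1.845×10^-2 m)² = 1.069×10^-3 m².
L = μ₀N²A/ℓ = (4π×10⁻⁷)(2820)²(1.069×10^-3)/(0.6) = 1.781×10^-2 H.
U = ½LI² = ½(1.781×10^-2)(6.99)² = 0.4351 J.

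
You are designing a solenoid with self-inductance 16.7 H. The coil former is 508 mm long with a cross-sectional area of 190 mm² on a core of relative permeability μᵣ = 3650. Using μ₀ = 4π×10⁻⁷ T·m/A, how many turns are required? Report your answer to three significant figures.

N ≈ 3120 turns

A = 190 mm² = 1.900×10^-4 m².
From L = μ₀μᵣN²A/ℓ, N = √(Lℓ / (μ₀μᵣA)).
N = √[(16.7)(0.508) / ((4π×10⁻⁷)(3650)×1.900×10^-4)] = √(9.7347×10^6) ≈ 3120.1.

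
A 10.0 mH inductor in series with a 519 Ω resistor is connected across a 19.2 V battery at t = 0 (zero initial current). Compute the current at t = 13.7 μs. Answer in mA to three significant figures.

I ≈ 18.8 mA

τ = L/R = 1.000×10^-2/519 = 1.927×10^-5 s; final current I_∞ = ε/R = 19.2/519 = 3.699×10^-2 A.
I(t) = I_∞(1 − e^(−t/τ)) with t/τ = 0.711.
I = (3.699×10^-2)(1 − e^(−0.711)) = 1.882×10^-2 A.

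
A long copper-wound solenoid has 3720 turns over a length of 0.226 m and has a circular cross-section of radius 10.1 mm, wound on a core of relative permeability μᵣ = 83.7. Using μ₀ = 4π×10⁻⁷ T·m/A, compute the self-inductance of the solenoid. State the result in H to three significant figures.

A = πr² = π(1.010×10^-2 m)² = 3.2047×10^-4 m².
For a long solenoid, L = μ₀μᵣN²A/ℓ.
L = (4π×10⁻⁷)(83.7)(3720)²(3.2047×10^-4)/(0.226 m) = 2.064 H.

L ≈ 2.06 H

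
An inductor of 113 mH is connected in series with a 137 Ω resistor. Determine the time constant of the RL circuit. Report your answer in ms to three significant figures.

τ = L/R = (0.113 H)/(137 Ω) = 8.248×10^-4 s.

τ ≈ 0.825 ms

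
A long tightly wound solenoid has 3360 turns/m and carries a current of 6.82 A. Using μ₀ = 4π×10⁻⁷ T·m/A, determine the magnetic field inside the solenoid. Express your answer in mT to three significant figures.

Inside a long solenoid, B = μ₀nI.
B = (4π×10⁻⁷)(3.360×10^3 m⁻¹)(6.82 A) = 2.880×10^-2 T.

B ≈ 28.8 mT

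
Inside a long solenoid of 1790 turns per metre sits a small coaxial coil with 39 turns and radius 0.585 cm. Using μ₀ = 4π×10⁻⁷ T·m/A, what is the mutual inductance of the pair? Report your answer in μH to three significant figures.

The outer solenoid produces a uniform field B₁ = μ₀n₁I₁ across the inner coil,
so the flux linkage is N₂Φ = N₂B₁A₂ = μ₀n₁N₂A₂·I₁, giving M = μ₀n₁N₂A₂.
A₂ = πr² = π(5.850×10^-3 m)² = 1.075×10^-4 m².
M = (4π×10⁻⁷)(1790)(39)(1.075×10^-4) = 9.432×10^-6 H.

M ≈ 9.43 μH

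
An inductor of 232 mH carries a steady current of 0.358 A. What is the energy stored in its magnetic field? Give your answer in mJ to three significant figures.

Stored magnetic energy: U = ½LI².
U = ½(0.232 H)(0.358 A)² = 1.487×10^-2 J.

U ≈ 14.9 mJ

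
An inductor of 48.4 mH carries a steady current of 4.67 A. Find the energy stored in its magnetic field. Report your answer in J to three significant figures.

U ≈ 0.528 J

Stored magnetic energy: U = ½LI².
U = ½(4.840×10^-2 H)(4.67 A)² = 0.5278 J.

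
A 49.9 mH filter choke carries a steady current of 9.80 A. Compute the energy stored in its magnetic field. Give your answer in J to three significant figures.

Stored magnetic energy: U = ½LI².
U = ½(4.990×10^-2 H)(9.80 A)² = 2.396 J.

U ≈ 2.40 J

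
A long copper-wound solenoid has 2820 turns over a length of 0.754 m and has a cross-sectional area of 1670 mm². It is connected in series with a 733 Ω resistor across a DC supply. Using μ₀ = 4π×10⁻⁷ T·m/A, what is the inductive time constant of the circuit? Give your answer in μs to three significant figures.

A = 1670 mm² = 1.670×10^-3 m².
L = μ₀N²A/ℓ = (4π×10⁻⁷)(2820)²(1.670×10^-3)/(0.754) = 2.213×10^-2 H.
τ = L/R = (2.213×10^-2)/(733) = 3.020×10^-5 s.

τ ≈ 30.2 μs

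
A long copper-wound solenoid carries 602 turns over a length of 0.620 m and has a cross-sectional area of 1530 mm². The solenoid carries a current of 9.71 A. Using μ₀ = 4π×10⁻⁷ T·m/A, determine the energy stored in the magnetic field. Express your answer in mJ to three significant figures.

U ≈ 53.0 mJ

A = 1530 mm² = 1.530×10^-3 m².
L = μ₀N²A/ℓ = (4π×10⁻⁷)(602)²(1.530×10^-3)/(0.62) = 1.124×10^-3 H.
U = ½LI² = ½(1.124×10^-3)(9.71)² = 5.298×10^-2 J.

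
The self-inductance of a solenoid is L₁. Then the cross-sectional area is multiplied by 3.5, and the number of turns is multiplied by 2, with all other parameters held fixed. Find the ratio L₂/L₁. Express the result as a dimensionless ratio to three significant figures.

L₂/L₁ = 14.0

For a solenoid, L ∝ μᵣN²A/ℓ.
L₂/L₁ = (3.5) × (2)^2 = 14.0.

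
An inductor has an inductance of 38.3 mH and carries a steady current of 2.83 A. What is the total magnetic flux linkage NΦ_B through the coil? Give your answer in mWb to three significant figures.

NΦ_B ≈ 108 mWb

From L = NΦ_B/I, the flux linkage is NΦ_B = LI.
NΦ_B = (3.830×10^-2 H)(2.83 A) = 0.1084 Wb.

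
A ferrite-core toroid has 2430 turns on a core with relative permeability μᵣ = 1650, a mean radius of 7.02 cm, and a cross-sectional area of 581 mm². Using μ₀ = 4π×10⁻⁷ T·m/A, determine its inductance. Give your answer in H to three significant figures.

L ≈ 16.1 H

For a thin toroid, L = μ₀μᵣN²A/(2πR).
L = (4π×10⁻⁷)(1650)(2430)²(5.810×10^-4) / (2π×7.020×10^-2 m) = 16.13 H.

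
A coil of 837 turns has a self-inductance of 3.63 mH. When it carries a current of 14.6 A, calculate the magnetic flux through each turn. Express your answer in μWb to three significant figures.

Φ_B ≈ 63.3 μWb

From L = NΦ_B/I, the flux per turn is Φ_B = LI/N.
Φ_B = (3.630×10^-3 H)(14.6 A)/837 = 6.332×10^-5 Wb.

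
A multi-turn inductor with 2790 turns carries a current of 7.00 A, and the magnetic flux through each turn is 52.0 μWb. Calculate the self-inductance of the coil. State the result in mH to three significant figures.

Self-inductance is defined by L = NΦ_B/I (flux linkage over current).
L = (2790)(5.200×10^-5 Wb)/(7.00 A) = 2.073×10^-2 H.

L ≈ 20.7 mH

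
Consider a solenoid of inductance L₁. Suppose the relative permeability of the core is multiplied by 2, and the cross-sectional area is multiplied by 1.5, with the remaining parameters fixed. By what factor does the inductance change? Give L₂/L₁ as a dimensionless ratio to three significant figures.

For a solenoid, L ∝ μᵣN²A/ℓ.
L₂/L₁ = (2) × (1.5) = 3.00.

L₂/L₁ = 3.00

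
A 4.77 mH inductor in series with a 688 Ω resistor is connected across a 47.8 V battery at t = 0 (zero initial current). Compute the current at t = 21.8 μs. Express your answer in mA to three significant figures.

I ≈ 66.5 mA

τ = L/R = 4.770×10^-3/688 = 6.933×10^-6 s; final current I_∞ = ε/R = 47.8/688 = 6.948×10^-2 A.
I(t) = I_∞(1 − e^(−t/τ)) with t/τ = 3.144.
I = (6.948×10^-2)(1 − e^(−3.144)) = 6.648×10^-2 A.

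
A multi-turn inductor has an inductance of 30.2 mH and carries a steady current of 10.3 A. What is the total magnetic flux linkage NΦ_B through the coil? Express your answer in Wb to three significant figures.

From L = NΦ_B/I, the flux linkage is NΦ_B = LI.
NΦ_B = (3.020×10^-2 H)(10.3 A) = 0.3111 Wb.

NΦ_B ≈ 0.311 Wb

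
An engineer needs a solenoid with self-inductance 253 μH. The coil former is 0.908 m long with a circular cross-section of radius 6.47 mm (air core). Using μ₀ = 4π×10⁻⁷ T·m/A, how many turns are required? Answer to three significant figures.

N ≈ 1180 turns

A = πr² = π(6.470×10^-3 m)² = 1.315×10^-4 m².
From L = μ₀N²A/ℓ, N = √(Lℓ / (μ₀A)).
N = √[(2.530×10^-4)(0.908) / ((4π×10⁻⁷)×1.315×10^-4)] = √(1.390×10^6) ≈ 1179.0.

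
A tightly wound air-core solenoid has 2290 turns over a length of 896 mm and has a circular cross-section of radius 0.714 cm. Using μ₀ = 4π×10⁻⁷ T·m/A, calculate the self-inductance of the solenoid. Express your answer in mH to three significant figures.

A = πr² = π(7.140×10^-3 m)² = 1.602×10^-4 m².
For a long solenoid, L = μ₀N²A/ℓ.
L = (4π×10⁻⁷)(2290)²(1.602×10^-4)/(0.896 m) = 1.178×10^-3 H.

L ≈ 1.18 mH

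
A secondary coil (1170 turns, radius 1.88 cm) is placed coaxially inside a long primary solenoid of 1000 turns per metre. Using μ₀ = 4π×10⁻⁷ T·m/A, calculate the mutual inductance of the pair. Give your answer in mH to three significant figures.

M ≈ 1.63 mH

The outer solenoid produces a uniform field B₁ = μ₀n₁I₁ across the inner coil,
so the flux linkage is N₂Φ = N₂B₁A₂ = μ₀n₁N₂A₂·I₁, giving M = μ₀n₁N₂A₂.
A₂ = πr² = π(1.880×10^-2 m)² = 1.110×10^-3 m².
M = (4π×10⁻⁷)(1000)(1170)(1.110×10^-3) = 1.633×10^-3 H.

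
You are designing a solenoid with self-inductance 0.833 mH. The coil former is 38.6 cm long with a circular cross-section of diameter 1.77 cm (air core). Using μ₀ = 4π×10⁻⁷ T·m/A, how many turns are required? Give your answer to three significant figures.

N ≈ 1020 turns

A = π(d/2)² = π(8.850×10^-3 m)² = 2.461×10^-4 m².
From L = μ₀N²A/ℓ, N = √(Lℓ / (μ₀A)).
N = √[(8.330×10^-4)(0.386) / ((4π×10⁻⁷)×2.461×10^-4)] = √(1.040×10^6) ≈ 1019.7.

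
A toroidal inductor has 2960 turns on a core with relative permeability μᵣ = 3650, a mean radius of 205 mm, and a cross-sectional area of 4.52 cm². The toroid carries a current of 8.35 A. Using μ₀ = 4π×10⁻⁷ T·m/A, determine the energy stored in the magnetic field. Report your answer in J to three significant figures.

L = μ₀μᵣN²A/(2πR) = (4π×10⁻⁷)(3650)(2960)²(4.520×10^-4)/(2π×0.205) = 14.1 H.
U = ½LI² = ½(14.1)(8.35)² = 491.6 J.

U ≈ 492 J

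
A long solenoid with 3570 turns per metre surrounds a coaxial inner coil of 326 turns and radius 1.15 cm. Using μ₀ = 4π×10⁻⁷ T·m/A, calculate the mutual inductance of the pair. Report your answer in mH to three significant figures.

M ≈ 0.608 mH

The outer solenoid produces a uniform field B₁ = μ₀n₁I₁ across the inner coil,
so the flux linkage is N₂Φ = N₂B₁A₂ = μ₀n₁N₂A₂·I₁, giving M = μ₀n₁N₂A₂.
A₂ = πr² = π(1.150×10^-2 m)² = 4.1548×10^-4 m².
M = (4π×10⁻⁷)(3570)(326)(4.1548×10^-4) = 6.076×10^-4 H.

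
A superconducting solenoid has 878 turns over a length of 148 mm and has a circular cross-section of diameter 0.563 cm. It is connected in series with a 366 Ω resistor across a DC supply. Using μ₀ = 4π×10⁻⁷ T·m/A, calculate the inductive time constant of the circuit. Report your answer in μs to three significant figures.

A = π(d/2)² = π(2.815×10^-3 m)² = 2.489×10^-5 m².
L = μ₀N²A/ℓ = (4π×10⁻⁷)(878)²(2.489×10^-5)/(0.148) = 1.629×10^-4 H.
τ = L/R = (1.629×10^-4)/(366) = 4.452×10^-7 s.

τ ≈ 0.445 μs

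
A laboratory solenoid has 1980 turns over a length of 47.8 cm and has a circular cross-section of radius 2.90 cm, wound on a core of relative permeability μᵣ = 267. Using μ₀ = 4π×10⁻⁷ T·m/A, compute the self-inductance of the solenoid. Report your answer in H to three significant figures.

L ≈ 7.27 H

A = πr² = π(2.900×10^-2 m)² = 2.642×10^-3 m².
For a long solenoid, L = μ₀μᵣN²A/ℓ.
L = (4π×10⁻⁷)(267)(1980)²(2.642×10^-3)/(0.478 m) = 7.271 H.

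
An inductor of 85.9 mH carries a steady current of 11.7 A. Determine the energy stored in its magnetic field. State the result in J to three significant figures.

Stored magnetic energy: U = ½LI².
U = ½(8.590×10^-2 H)(11.7 A)² = 5.879 J.

U ≈ 5.88 J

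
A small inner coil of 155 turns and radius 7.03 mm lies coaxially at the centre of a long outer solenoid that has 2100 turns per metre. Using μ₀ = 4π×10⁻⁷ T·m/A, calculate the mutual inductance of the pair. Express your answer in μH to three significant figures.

M ≈ 63.5 μH

The outer solenoid produces a uniform field B₁ = μ₀n₁I₁ across the inner coil,
so the flux linkage is N₂Φ = N₂B₁A₂ = μ₀n₁N₂A₂·I₁, giving M = μ₀n₁N₂A₂.
A₂ = πr² = π(7.030×10^-3 m)² = 1.553×10^-4 m².
M = (4π×10⁻⁷)(2100)(155)(1.553×10^-4) = 6.351×10^-5 H.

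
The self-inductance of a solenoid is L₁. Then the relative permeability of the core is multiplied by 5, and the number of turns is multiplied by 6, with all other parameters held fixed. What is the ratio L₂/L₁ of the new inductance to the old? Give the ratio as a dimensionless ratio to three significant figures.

For a solenoid, L ∝ μᵣN²A/ℓ.
L₂/L₁ = (5) × (6)^2 = 180.

L₂/L₁ = 180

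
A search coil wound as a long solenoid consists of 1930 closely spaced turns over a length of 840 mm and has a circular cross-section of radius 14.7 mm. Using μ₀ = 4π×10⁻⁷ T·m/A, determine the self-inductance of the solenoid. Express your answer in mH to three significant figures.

L ≈ 3.78 mH

A = πr² = π(1.470×10^-2 m)² = 6.789×10^-4 m².
For a long solenoid, L = μ₀N²A/ℓ.
L = (4π×10⁻⁷)(1930)²(6.789×10^-4)/(0.84 m) = 3.783×10^-3 H.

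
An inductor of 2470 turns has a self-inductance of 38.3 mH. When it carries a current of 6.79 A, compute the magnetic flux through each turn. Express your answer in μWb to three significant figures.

From L = NΦ_B/I, the flux per turn is Φ_B = LI/N.
Φ_B = (3.830×10^-2 H)(6.79 A)/2470 = 1.053×10^-4 Wb.

Φ_B ≈ 105 μWb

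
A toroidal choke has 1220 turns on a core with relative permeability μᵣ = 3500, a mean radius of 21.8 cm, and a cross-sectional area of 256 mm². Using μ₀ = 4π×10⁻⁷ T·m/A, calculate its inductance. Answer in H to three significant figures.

For a thin toroid, L = μ₀μᵣN²A/(2πR).
L = (4π×10⁻⁷)(3500)(1220)²(2.560×10^-4) / (2π×0.218 m) = 1.223 H.

L ≈ 1.22 H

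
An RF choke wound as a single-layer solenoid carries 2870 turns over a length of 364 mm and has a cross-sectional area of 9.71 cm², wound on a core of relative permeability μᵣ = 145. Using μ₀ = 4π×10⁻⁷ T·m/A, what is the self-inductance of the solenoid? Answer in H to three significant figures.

L ≈ 4.00 H

A = 9.71 cm² = 9.710×10^-4 m².
For a long solenoid, L = μ₀μᵣN²A/ℓ.
L = (4π×10⁻⁷)(145)(2870)²(9.710×10^-4)/(0.364 m) = 4.004 H.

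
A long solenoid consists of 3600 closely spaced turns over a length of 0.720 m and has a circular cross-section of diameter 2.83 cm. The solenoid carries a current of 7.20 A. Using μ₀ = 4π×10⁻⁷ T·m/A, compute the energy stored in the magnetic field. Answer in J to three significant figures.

U ≈ 0.369 J

A = π(d/2)² = π(1.415×10^-2 m)² = 6.290×10^-4 m².
L = μ₀N²A/ℓ = (4π×10⁻⁷)(3600)²(6.290×10^-4)/(0.72) = 1.423×10^-2 H.
U = ½LI² = ½(1.423×10^-2)(7.20)² = 0.3688 J.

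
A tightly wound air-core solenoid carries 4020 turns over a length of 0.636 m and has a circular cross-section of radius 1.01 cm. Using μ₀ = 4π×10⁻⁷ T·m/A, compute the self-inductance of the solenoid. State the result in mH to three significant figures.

L ≈ 10.2 mH

A = πr² = π(1.010×10^-2 m)² = 3.2047×10^-4 m².
For a long solenoid, L = μ₀N²A/ℓ.
L = (4π×10⁻⁷)(4020)²(3.2047×10^-4)/(0.636 m) = 1.023×10^-2 H.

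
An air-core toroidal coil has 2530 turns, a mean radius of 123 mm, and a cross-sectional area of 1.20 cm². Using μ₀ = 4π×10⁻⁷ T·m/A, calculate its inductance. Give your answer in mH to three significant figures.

L ≈ 1.25 mH

For a thin toroid, L = μ₀N²A/(2πR).
L = (4π×10⁻⁷)(2530)²(1.200×10^-4) / (2π×0.123 m) = 1.249×10^-3 H.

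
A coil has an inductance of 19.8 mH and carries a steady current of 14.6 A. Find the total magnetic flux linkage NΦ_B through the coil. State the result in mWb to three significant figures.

NΦ_B ≈ 289 mWb

From L = NΦ_B/I, the flux linkage is NΦ_B = LI.
NΦ_B = (1.980×10^-2 H)(14.6 A) = 0.2891 Wb.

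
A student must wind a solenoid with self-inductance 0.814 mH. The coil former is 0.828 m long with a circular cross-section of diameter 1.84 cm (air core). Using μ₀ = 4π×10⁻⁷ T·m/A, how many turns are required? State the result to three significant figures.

N ≈ 1420 turns

A = π(d/2)² = π(9.200×10^-3 m)² = 2.659×10^-4 m².
From L = μ₀N²A/ℓ, N = √(Lℓ / (μ₀A)).
N = √[(8.140×10^-4)(0.828) / ((4π×10⁻⁷)×2.659×10^-4)] = √(2.017×10^6) ≈ 1420.2.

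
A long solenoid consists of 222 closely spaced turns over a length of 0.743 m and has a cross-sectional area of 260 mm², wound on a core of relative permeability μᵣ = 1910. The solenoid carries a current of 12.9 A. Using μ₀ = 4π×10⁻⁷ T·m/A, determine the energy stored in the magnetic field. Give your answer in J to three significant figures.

U ≈ 3.44 J

A = 260 mm² = 2.600×10^-4 m².
L = μ₀μᵣN²A/ℓ = (4π×10⁻⁷)(1910)(222)²(2.600×10^-4)/(0.743) = 4.139×10^-2 H.
U = ½LI² = ½(4.139×10^-2)(12.9)² = 3.444 J.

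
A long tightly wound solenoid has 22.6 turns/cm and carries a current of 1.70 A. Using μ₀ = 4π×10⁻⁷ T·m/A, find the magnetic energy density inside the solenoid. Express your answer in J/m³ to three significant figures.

u ≈ 9.27 J/m³

B = μ₀nI = (4π×10⁻⁷)(2.260×10^3)(1.70) = 4.828×10^-3 T.
u = B²/(2μ₀) = (4.828×10^-3)²/(2×4π×10⁻⁷) = 9.2746 J/m³.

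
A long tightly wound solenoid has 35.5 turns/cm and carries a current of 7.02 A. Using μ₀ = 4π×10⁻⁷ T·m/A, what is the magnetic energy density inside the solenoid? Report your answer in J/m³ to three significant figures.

u ≈ 390 J/m³

B = μ₀nI = (4π×10⁻⁷)(3.550×10^3)(7.02) = 3.132×10^-2 T.
u = B²/(2μ₀) = (3.132×10^-2)²/(2×4π×10⁻⁷) = 390.2 J/m³.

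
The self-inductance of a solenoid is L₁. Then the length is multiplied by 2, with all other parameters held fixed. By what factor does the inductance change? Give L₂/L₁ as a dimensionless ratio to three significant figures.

L₂/L₁ = 0.500

For a solenoid, L ∝ μᵣN²A/ℓ.
L₂/L₁ = (2)^-1 = 0.500.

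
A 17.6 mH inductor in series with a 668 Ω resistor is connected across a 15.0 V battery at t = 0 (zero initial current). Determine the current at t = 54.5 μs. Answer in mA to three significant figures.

I ≈ 19.6 mA

τ = L/R = 1.760×10^-2/668 = 2.6347×10^-5 s; final current I_∞ = ε/R = 15.0/668 = 2.246×10^-2 A.
I(t) = I_∞(1 − e^(−t/τ)) with t/τ = 2.069.
I = (2.246×10^-2)(1 − e^(−2.069)) = 1.962×10^-2 A.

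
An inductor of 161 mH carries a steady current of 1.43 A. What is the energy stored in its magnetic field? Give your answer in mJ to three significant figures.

Stored magnetic energy: U = ½LI².
U = ½(0.161 H)(1.43 A)² = 0.1646 J.

U ≈ 165 mJ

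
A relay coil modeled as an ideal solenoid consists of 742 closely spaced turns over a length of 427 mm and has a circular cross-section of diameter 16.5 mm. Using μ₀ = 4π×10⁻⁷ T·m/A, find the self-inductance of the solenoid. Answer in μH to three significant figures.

A = π(d/2)² = π(8.250×10^-3 m)² = 2.138×10^-4 m².
For a long solenoid, L = μ₀N²A/ℓ.
L = (4π×10⁻⁷)(742)²(2.138×10^-4)/(0.427 m) = 3.4646×10^-4 H.

L ≈ 346 μH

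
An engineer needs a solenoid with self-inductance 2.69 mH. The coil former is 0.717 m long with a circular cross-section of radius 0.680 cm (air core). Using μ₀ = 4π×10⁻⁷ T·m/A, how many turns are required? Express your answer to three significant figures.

N ≈ 3250 turns

A = πr² = π(6.800×10^-3 m)² = 1.453×10^-4 m².
From L = μ₀N²A/ℓ, N = √(Lℓ / (μ₀A)).
N = √[(2.690×10^-3)(0.717) / ((4π×10⁻⁷)×1.453×10^-4)] = √(1.057×10^7) ≈ 3250.5.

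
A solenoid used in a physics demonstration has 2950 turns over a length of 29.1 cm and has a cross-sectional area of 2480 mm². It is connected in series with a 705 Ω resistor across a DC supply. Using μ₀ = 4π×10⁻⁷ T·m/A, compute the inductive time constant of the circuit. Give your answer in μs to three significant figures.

τ ≈ 132 μs

A = 2480 mm² = 2.480×10^-3 m².
L = μ₀N²A/ℓ = (4π×10⁻⁷)(2950)²(2.480×10^-3)/(0.291) = 9.320×10^-2 H.
τ = L/R = (9.320×10^-2)/(705) = 1.322×10^-4 s.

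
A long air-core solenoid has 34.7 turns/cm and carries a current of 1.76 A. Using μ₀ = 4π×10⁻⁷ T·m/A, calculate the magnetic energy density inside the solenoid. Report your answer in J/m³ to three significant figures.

u ≈ 23.4 J/m³

B = μ₀nI = (4π×10⁻⁷)(3.470×10^3)(1.76) = 7.6745×10^-3 T.
u = B²/(2μ₀) = (7.6745×10^-3)²/(2×4π×10⁻⁷) = 23.43 J/m³.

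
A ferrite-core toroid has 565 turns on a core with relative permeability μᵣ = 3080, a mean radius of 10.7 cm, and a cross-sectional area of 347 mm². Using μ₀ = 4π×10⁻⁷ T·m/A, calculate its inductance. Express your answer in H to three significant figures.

L ≈ 0.638 H

For a thin toroid, L = μ₀μᵣN²A/(2πR).
L = (4π×10⁻⁷)(3080)(565)²(3.470×10^-4) / (2π×0.107 m) = 0.6377 H.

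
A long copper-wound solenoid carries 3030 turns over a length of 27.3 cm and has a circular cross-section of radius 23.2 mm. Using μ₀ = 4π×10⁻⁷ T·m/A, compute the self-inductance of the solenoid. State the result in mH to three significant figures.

L ≈ 71.5 mH

A = πr² = π(2.320×10^-2 m)² = 1.691×10^-3 m².
For a long solenoid, L = μ₀N²A/ℓ.
L = (4π×10⁻⁷)(3030)²(1.691×10^-3)/(0.273 m) = 7.146×10^-2 H.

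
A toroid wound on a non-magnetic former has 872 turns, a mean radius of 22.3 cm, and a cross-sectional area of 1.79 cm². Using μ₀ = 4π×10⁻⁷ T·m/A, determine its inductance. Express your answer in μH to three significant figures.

L ≈ 122 μH

For a thin toroid, L = μ₀N²A/(2πR).
L = (4π×10⁻⁷)(872)²(1.790×10^-4) / (2π×0.223 m) = 1.221×10^-4 H.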